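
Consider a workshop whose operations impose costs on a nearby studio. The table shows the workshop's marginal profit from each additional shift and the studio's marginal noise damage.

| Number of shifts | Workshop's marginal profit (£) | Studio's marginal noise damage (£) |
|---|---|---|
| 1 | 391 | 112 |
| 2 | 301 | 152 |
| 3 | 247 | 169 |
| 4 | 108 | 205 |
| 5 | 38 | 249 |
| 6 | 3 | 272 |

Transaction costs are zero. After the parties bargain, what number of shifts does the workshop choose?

Bargaining reaches the level where marginal profit last exceeds marginal noise damage.
That holds through level 3 (247 ≥ 169) but not at 4 (108 < 205).

3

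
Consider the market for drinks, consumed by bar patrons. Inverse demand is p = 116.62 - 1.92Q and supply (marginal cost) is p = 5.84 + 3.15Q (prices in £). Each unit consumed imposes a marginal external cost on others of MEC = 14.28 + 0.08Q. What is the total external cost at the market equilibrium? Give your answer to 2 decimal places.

Market equilibrium (private): 5.84 + 3.15Q = 116.62 - 1.92Q → Q_m = 21.8501.
Total external cost = ∫₀^{Q_m} (14.28 + 0.08Q) dQ = 14.28×21.8501 + ½×0.08×21.8501² = 331.1165.

£331.12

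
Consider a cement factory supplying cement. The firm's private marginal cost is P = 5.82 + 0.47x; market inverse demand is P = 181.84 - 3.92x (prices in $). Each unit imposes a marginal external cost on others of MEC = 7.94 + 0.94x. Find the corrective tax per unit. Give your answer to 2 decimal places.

Social marginal cost = private MC + MEC = 13.76 + 1.41x.
Set SMC = demand: 13.76 + 1.41x = 181.84 - 3.92x → x* = 31.5347.
The Pigouvian tax equals MEC at x*: 7.94 + 0.94×31.5347 = 37.5826.

tax = $37.58 per unit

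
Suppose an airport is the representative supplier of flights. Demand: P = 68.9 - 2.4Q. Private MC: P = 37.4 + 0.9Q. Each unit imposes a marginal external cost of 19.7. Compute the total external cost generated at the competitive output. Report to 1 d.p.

188.0

Market equilibrium (private): 37.4 + 0.9Q = 68.9 - 2.4Q → Q_m = 9.5455.
Total external cost = MEC × Q_m = 19.7 × 9.5455 = 188.0464.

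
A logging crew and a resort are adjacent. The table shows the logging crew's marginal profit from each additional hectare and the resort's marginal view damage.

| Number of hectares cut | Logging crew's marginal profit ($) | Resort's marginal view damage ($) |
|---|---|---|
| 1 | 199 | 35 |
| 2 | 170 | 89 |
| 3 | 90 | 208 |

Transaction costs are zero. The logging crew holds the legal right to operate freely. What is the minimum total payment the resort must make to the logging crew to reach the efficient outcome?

$90

Left alone the logging crew would choose level 3 (marginal profit stays positive).
Efficient level: k* = 2 (marginal profit ≥ marginal view damage through 2).
The resort must at least cover the logging crew's forgone profit from cutting 3→2: 90 = 90.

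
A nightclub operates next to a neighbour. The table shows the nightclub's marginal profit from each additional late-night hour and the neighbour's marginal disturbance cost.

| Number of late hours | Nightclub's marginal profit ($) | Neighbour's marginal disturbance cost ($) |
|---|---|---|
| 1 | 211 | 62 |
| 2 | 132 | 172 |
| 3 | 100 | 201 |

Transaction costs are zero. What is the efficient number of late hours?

Bargaining reaches the level where marginal profit last exceeds marginal disturbance cost.
That holds through level 1 (211 ≥ 62) but not at 2 (132 < 172).

1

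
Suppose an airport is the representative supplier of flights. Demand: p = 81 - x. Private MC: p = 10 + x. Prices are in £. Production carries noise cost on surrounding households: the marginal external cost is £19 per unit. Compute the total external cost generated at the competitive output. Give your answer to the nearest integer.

£675

Market equilibrium (private): 10 + x = 81 - x → x_m = 35.5000.
Total external cost = MEC × x_m = 19 × 35.5000 = 674.5000.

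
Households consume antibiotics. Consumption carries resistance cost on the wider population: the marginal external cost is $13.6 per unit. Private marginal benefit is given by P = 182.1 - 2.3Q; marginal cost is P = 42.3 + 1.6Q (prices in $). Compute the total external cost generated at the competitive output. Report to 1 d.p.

$487.5

Market equilibrium (private): 42.3 + 1.6Q = 182.1 - 2.3Q → Q_m = 35.8462.
Total external cost = MEC × Q_m = 13.6 × 35.8462 = 487.5083.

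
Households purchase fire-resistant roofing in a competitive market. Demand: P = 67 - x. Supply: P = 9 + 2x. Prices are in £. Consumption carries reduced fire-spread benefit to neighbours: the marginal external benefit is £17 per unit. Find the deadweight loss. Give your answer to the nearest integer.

DWL = £48

Market equilibrium (private): 9 + 2x = 67 - x → x_m = 19.3333.
Social marginal benefit = demand + MEB = 84 - x.
Set SMB = MC: 84 - x = 9 + 2x → x* = 25.0000.
The welfare-loss triangle has base |x_m − x*| and height MEB(x_m) (the vertical gap between SMB and MC is zero at x* and MEB at x_m).
DWL = ½ × 5.6667 × 17.0000 = 48.1670.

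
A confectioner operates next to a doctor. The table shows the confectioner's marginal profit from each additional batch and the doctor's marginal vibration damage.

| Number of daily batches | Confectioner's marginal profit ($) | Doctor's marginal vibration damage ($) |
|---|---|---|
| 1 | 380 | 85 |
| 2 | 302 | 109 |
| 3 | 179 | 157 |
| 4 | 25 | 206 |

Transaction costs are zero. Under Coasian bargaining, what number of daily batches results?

Bargaining reaches the level where marginal profit last exceeds marginal vibration damage.
That holds through level 3 (179 ≥ 157) but not at 4 (25 < 206).

3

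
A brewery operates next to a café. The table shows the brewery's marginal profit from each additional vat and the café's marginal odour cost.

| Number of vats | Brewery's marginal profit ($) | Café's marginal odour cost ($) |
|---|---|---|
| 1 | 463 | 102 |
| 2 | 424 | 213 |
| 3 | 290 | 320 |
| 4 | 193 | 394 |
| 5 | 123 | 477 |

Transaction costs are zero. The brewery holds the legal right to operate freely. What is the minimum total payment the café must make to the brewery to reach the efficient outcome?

$606

Left alone the brewery would choose level 5 (marginal profit stays positive).
Efficient level: k* = 2 (marginal profit ≥ marginal odour cost through 2).
The café must at least cover the brewery's forgone profit from cutting 5→2: 290 + 193 + 123 = 606.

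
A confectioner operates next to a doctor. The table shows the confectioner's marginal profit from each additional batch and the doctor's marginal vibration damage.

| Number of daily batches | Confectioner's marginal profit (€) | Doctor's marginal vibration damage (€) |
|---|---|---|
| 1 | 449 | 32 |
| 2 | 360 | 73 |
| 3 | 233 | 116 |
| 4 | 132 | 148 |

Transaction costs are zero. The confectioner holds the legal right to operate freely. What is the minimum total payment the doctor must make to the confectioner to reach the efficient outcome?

€132

Left alone the confectioner would choose level 4 (marginal profit stays positive).
Efficient level: k* = 3 (marginal profit ≥ marginal vibration damage through 3).
The doctor must at least cover the confectioner's forgone profit from cutting 4→3: 132 = 132.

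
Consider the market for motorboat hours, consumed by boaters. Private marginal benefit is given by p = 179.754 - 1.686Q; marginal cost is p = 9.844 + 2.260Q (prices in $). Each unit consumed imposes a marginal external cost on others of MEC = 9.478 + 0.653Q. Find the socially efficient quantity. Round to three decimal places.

Social marginal benefit = demand − MEC = 170.276 - 2.339Q.
Set SMB = MC: 170.276 - 2.339Q = 9.844 + 2.260Q → Q* = 34.8841.

Q* = 34.884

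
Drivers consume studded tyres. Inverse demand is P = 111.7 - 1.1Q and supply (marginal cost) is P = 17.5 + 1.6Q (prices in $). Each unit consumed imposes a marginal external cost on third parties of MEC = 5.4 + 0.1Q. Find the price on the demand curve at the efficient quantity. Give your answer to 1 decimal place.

Social marginal benefit = demand − MEC = 106.3 - 1.2Q.
Set SMB = MC: 106.3 - 1.2Q = 17.5 + 1.6Q → Q* = 31.7143.
Consumer price on the demand curve at Q*: 111.7 − 1.1×31.7143 = 76.8143.

P = $76.8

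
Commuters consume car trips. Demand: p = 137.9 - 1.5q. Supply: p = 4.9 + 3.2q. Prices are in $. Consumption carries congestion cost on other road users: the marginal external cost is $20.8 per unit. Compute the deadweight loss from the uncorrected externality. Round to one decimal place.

Market equilibrium (private): 4.9 + 3.2q = 137.9 - 1.5q → q_m = 28.2979.
Social marginal benefit = demand − MEC = 117.1 - 1.5q.
Set SMB = MC: 117.1 - 1.5q = 4.9 + 3.2q → q* = 23.8723.
The loss is the area between SMB and MC from q* to q_m; with linear curves that's a triangle of height MEC(q_m).
DWL = ½ × 4.4256 × 20.8000 = 46.0262.

DWL = $46.0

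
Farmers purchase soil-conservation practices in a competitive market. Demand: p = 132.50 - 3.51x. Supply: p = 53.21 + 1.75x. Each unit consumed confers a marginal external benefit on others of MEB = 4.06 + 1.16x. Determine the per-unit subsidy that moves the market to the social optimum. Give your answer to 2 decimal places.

subsidy = 27.64 per unit

Social marginal benefit = demand + MEB = 136.56 - 2.35x.
Set SMB = MC: 136.56 - 2.35x = 53.21 + 1.75x → x* = 20.3293.
The Pigouvian subsidy equals MEB at x*: 4.06 + 1.16×20.3293 = 27.6420.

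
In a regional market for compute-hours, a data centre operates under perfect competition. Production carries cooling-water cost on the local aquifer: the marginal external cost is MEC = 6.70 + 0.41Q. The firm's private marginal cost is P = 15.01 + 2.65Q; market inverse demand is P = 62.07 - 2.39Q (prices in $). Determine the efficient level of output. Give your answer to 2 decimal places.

Social marginal cost = private MC + MEC = 21.71 + 3.06Q.
Set SMC = demand: 21.71 + 3.06Q = 62.07 - 2.39Q → Q* = 7.4055.

Q* = 7.41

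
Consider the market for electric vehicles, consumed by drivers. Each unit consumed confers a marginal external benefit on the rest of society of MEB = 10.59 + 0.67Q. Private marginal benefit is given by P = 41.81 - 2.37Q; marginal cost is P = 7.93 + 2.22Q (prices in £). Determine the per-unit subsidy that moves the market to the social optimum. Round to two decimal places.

Social marginal benefit = demand + MEB = 52.40 - 1.70Q.
Set SMB = MC: 52.40 - 1.70Q = 7.93 + 2.22Q → Q* = 11.3444.
The Pigouvian subsidy equals MEB at Q*: 10.59 + 0.67×11.3444 = 18.1907.

subsidy = £18.19 per unit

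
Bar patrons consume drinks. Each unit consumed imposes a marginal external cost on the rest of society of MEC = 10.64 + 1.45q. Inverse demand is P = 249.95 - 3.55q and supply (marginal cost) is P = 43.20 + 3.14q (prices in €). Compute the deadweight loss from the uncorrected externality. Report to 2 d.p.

Market equilibrium (private): 43.20 + 3.14q = 249.95 - 3.55q → q_m = 30.9043.
Social marginal benefit = demand − MEC = 239.31 - 5.00q.
Set SMB = MC: 239.31 - 5.00q = 43.20 + 3.14q → q* = 24.0921.
The loss is the area between SMB and MC from q* to q_m; with linear curves that's a triangle of height MEC(q_m).
DWL = ½ × 6.8122 × 55.4513 = 188.8727.

DWL = €188.87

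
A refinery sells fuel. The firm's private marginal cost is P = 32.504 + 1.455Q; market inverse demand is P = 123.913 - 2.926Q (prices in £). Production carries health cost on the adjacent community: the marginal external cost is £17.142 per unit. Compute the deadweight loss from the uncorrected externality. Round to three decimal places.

DWL = £33.537

Market equilibrium (private): 32.504 + 1.455Q = 123.913 - 2.926Q → Q_m = 20.8649.
Social marginal cost = private MC + MEC = 49.646 + 1.455Q.
Set SMC = demand: 49.646 + 1.455Q = 123.913 - 2.926Q → Q* = 16.9521.
Height of the DWL triangle at Q_m is SMC(Q_m) − demand(Q_m) = MEC(Q_m) = 17.1420.
DWL = ½ × 3.9128 × 17.1420 = 33.5366.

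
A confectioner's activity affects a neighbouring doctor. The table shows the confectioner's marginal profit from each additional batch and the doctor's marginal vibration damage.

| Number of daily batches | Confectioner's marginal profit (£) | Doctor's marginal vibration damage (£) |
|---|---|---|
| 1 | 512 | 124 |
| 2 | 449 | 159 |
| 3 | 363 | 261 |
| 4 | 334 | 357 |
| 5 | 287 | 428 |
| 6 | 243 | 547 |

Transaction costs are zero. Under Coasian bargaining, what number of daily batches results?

3

Bargaining reaches the level where marginal profit last exceeds marginal vibration damage.
That holds through level 3 (363 ≥ 261) but not at 4 (334 < 357).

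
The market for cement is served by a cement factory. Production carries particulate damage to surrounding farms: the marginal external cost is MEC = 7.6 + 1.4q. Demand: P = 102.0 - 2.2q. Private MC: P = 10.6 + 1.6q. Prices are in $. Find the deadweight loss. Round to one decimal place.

Market equilibrium (private): 10.6 + 1.6q = 102.0 - 2.2q → q_m = 24.0526.
Social marginal cost = private MC + MEC = 18.2 + 3.0q.
Set SMC = demand: 18.2 + 3.0q = 102.0 - 2.2q → q* = 16.1154.
Between q* and q_m the wedge SMC − demand runs linearly from 0 to MEC(q_m), so the loss is a triangle.
DWL = ½ × 7.9372 × 41.2737 = 163.7988.

DWL = $163.8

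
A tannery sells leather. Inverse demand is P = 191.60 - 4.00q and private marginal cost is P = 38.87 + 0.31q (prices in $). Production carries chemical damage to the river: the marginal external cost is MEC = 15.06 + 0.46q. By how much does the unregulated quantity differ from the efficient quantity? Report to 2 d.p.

6.57 units

Market equilibrium (private): 38.87 + 0.31q = 191.60 - 4.00q → q_m = 35.4362.
Social marginal cost = private MC + MEC = 53.93 + 0.77q.
Set SMC = demand: 53.93 + 0.77q = 191.60 - 4.00q → q* = 28.8616.
Gap = |35.4362 − 28.8616| = 6.5746.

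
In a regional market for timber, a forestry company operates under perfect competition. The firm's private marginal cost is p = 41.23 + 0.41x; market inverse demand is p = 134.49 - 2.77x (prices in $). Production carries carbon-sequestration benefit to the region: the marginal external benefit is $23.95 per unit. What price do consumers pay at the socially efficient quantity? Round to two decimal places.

Social marginal cost = private MC − MEB = 17.28 + 0.41x.
Set SMC = demand: 17.28 + 0.41x = 134.49 - 2.77x → x* = 36.8585.
Consumer price on the demand curve at x*: 134.49 − 2.77×36.8585 = 32.3920.

P = $32.39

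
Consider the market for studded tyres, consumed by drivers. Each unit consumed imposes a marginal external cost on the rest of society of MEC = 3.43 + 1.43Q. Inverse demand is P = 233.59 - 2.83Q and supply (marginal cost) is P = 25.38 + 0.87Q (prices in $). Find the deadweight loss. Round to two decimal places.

DWL = $686.09

Market equilibrium (private): 25.38 + 0.87Q = 233.59 - 2.83Q → Q_m = 56.2730.
Social marginal benefit = demand − MEC = 230.16 - 4.26Q.
Set SMB = MC: 230.16 - 4.26Q = 25.38 + 0.87Q → Q* = 39.9181.
Between Q* and Q_m the wedge MC − SMB runs linearly from 0 to MEC(Q_m), so the loss is a triangle.
DWL = ½ × 16.3549 × 83.9004 = 686.0913.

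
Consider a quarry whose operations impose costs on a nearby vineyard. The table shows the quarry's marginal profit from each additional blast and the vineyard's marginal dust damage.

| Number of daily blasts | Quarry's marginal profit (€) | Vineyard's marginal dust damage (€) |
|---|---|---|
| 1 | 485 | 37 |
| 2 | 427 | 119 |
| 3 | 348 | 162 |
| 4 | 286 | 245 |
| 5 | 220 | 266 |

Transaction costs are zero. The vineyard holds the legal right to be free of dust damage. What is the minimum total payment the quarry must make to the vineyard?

€563

Efficient level: marginal profit ≥ marginal dust damage through level 4, so k* = 4.
With the vineyard holding the right, the quarry must at least compensate total damage at k*: 37 + 119 + 162 + 245 = 563.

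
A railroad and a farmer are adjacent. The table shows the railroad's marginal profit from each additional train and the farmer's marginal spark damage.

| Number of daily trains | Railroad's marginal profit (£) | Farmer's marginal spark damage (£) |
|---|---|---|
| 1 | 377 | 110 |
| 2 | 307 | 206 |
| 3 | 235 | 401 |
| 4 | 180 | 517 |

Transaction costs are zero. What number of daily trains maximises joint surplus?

2

Bargaining reaches the level where marginal profit last exceeds marginal spark damage.
That holds through level 2 (307 ≥ 206) but not at 3 (235 < 401).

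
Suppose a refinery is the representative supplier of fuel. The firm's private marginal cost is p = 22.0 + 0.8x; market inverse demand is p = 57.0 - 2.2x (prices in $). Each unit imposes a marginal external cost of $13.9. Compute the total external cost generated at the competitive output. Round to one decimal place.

$162.2

Market equilibrium (private): 22.0 + 0.8x = 57.0 - 2.2x → x_m = 11.6667.
Total external cost = MEC × x_m = 13.9 × 11.6667 = 162.1671.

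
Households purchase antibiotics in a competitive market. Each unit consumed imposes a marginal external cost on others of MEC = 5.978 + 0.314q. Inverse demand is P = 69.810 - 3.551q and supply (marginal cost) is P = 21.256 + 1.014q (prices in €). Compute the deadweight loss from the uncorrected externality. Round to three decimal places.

Market equilibrium (private): 21.256 + 1.014q = 69.810 - 3.551q → q_m = 10.6361.
Social marginal benefit = demand − MEC = 63.832 - 3.865q.
Set SMB = MC: 63.832 - 3.865q = 21.256 + 1.014q → q* = 8.7264.
Height of the DWL triangle at q_m is MC(q_m) − SMB(q_m) = MEC(q_m) = 9.3177.
DWL = ½ × 1.9097 × 9.3177 = 8.8970.

DWL = €8.897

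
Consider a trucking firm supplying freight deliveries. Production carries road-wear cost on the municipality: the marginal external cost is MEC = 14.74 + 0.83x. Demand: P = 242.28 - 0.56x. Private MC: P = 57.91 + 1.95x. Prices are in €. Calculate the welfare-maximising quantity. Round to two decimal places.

x* = 50.79

Social marginal cost = private MC + MEC = 72.65 + 2.78x.
Set SMC = demand: 72.65 + 2.78x = 242.28 - 0.56x → x* = 50.7874.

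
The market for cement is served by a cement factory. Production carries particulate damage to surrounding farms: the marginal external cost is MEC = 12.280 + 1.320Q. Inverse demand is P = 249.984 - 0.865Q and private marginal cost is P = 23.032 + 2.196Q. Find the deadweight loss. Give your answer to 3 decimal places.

Market equilibrium (private): 23.032 + 2.196Q = 249.984 - 0.865Q → Q_m = 74.1431.
Social marginal cost = private MC + MEC = 35.312 + 3.516Q.
Set SMC = demand: 35.312 + 3.516Q = 249.984 - 0.865Q → Q* = 49.0007.
The loss is the area between SMC and demand from Q* to Q_m; with linear curves that's a triangle of height MEC(Q_m).
DWL = ½ × 25.1424 × 110.1489 = 1384.7039.

DWL = 1384.704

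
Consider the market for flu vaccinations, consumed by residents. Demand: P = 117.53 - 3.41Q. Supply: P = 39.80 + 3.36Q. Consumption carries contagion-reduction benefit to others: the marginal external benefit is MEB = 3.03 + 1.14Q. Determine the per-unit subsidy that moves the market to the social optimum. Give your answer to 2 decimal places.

subsidy = 19.38 per unit

Social marginal benefit = demand + MEB = 120.56 - 2.27Q.
Set SMB = MC: 120.56 - 2.27Q = 39.80 + 3.36Q → Q* = 14.3446.
The Pigouvian subsidy equals MEB at Q*: 3.03 + 1.14×14.3446 = 19.3828.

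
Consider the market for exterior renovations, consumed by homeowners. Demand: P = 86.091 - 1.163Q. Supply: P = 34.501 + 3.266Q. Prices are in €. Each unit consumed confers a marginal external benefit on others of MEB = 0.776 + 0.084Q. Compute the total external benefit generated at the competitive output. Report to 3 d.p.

Market equilibrium (private): 34.501 + 3.266Q = 86.091 - 1.163Q → Q_m = 11.6482.
Total external benefit = ∫₀^{Q_m} (0.776 + 0.084Q) dQ = 0.776×11.6482 + ½×0.084×11.6482² = 14.7376.

€14.738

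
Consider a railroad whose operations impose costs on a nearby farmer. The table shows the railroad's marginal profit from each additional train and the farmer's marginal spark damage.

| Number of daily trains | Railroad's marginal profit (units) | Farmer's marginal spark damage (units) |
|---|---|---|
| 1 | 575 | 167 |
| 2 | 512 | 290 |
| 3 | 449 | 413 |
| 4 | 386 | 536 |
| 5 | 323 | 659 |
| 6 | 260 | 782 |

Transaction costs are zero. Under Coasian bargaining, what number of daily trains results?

Bargaining reaches the level where marginal profit last exceeds marginal spark damage.
That holds through level 3 (449 ≥ 413) but not at 4 (386 < 536).

3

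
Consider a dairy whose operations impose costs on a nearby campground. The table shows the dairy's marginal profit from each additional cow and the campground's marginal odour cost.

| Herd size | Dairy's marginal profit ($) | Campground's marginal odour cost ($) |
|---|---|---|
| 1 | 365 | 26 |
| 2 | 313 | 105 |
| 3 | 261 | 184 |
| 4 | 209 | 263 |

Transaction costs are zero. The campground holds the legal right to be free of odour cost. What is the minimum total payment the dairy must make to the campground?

Efficient level: marginal profit ≥ marginal odour cost through level 3, so k* = 3.
With the campground holding the right, the dairy must at least compensate total damage at k*: 26 + 105 + 184 = 315.

$315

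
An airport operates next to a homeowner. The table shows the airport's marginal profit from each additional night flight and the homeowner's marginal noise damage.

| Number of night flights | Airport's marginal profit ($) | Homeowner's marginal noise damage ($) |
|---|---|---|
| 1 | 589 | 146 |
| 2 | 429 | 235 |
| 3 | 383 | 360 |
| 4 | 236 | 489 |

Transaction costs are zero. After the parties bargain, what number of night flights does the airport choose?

Bargaining reaches the level where marginal profit last exceeds marginal noise damage.
That holds through level 3 (383 ≥ 360) but not at 4 (236 < 489).

3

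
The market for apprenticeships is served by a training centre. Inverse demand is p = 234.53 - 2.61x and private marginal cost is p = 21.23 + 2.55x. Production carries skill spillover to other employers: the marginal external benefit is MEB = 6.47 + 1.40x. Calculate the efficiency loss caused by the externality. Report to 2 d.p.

DWL = 550.52

Market equilibrium (private): 21.23 + 2.55x = 234.53 - 2.61x → x_m = 41.3372.
Social marginal cost = private MC − MEB = 14.76 + 1.15x.
Set SMC = demand: 14.76 + 1.15x = 234.53 - 2.61x → x* = 58.4495.
The loss is the area between SMC and demand from x* to x_m; with linear curves that's a triangle of height MEB(x_m).
DWL = ½ × 17.1123 × 64.3421 = 550.5207.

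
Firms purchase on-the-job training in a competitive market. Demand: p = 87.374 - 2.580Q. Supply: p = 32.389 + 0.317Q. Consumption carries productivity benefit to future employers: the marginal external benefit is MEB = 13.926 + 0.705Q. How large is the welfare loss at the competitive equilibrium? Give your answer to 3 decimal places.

DWL = 170.088

Market equilibrium (private): 32.389 + 0.317Q = 87.374 - 2.580Q → Q_m = 18.9800.
Social marginal benefit = demand + MEB = 101.300 - 1.875Q.
Set SMB = MC: 101.300 - 1.875Q = 32.389 + 0.317Q → Q* = 31.4375.
Between Q* and Q_m the wedge SMB − MC runs linearly from 0 to MEB(Q_m), so the loss is a triangle.
DWL = ½ × 12.4575 × 27.3069 = 170.0879.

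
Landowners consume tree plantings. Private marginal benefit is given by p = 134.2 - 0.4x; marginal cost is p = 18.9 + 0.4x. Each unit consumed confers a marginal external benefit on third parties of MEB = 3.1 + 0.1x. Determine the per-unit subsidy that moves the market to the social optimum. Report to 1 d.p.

subsidy = 20.0 per unit

Social marginal benefit = demand + MEB = 137.3 - 0.3x.
Set SMB = MC: 137.3 - 0.3x = 18.9 + 0.4x → x* = 169.1429.
The Pigouvian subsidy equals MEB at x*: 3.1 + 0.1×169.1429 = 20.0143.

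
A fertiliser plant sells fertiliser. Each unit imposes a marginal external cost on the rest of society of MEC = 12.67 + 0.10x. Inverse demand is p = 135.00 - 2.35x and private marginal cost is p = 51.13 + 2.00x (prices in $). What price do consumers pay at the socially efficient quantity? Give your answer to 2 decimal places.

P = $97.40

Social marginal cost = private MC + MEC = 63.80 + 2.10x.
Set SMC = demand: 63.80 + 2.10x = 135.00 - 2.35x → x* = 16.0000.
Consumer price on the demand curve at x*: 135.00 − 2.35×16.0000 = 97.4000.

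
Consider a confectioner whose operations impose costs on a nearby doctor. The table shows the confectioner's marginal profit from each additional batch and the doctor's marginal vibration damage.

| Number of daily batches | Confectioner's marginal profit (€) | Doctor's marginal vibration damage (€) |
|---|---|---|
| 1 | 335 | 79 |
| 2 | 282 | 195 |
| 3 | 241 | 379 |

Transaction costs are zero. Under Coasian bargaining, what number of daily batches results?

2

Bargaining reaches the level where marginal profit last exceeds marginal vibration damage.
That holds through level 2 (282 ≥ 195) but not at 3 (241 < 379).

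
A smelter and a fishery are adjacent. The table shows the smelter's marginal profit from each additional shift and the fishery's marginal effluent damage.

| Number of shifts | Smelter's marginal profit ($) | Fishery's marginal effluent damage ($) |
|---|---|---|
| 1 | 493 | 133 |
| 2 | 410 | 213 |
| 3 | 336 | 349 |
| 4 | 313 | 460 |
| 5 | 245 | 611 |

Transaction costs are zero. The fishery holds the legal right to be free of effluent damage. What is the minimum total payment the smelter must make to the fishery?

$346

Efficient level: marginal profit ≥ marginal effluent damage through level 2, so k* = 2.
With the fishery holding the right, the smelter must at least compensate total damage at k*: 133 + 213 = 346.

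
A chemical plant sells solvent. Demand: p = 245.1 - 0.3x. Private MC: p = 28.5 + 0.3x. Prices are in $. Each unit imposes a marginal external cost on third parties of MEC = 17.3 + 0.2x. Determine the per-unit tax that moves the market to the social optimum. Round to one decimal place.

tax = $67.1 per unit

Social marginal cost = private MC + MEC = 45.8 + 0.5x.
Set SMC = demand: 45.8 + 0.5x = 245.1 - 0.3x → x* = 249.1250.
The Pigouvian tax equals MEC at x*: 17.3 + 0.2×249.1250 = 67.1250.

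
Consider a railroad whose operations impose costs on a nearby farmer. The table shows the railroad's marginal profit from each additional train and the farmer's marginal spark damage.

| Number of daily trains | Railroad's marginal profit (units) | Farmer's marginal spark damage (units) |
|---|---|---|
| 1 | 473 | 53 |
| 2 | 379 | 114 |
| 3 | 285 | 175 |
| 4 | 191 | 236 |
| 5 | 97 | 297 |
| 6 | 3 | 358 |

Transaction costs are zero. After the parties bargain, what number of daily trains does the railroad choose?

Bargaining reaches the level where marginal profit last exceeds marginal spark damage.
That holds through level 3 (285 ≥ 175) but not at 4 (191 < 236).

3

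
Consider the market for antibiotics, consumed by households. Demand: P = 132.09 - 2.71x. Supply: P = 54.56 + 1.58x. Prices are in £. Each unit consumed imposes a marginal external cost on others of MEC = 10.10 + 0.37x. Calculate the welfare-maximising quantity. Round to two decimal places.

Social marginal benefit = demand − MEC = 121.99 - 3.08x.
Set SMB = MC: 121.99 - 3.08x = 54.56 + 1.58x → x* = 14.4700.

x* = 14.47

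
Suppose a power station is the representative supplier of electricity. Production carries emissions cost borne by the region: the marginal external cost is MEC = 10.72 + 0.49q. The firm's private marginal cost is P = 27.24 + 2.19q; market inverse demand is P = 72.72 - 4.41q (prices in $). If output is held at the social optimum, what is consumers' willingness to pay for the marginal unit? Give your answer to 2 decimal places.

Social marginal cost = private MC + MEC = 37.96 + 2.68q.
Set SMC = demand: 37.96 + 2.68q = 72.72 - 4.41q → q* = 4.9027.
Consumer price on the demand curve at q*: 72.72 − 4.41×4.9027 = 51.0991.

P = $51.10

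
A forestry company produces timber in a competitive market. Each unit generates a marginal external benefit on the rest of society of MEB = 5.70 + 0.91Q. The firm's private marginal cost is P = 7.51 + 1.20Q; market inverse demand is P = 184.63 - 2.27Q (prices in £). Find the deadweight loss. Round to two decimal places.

DWL = £531.16

Market equilibrium (private): 7.51 + 1.20Q = 184.63 - 2.27Q → Q_m = 51.0432.
Social marginal cost = private MC − MEB = 1.81 + 0.29Q.
Set SMC = demand: 1.81 + 0.29Q = 184.63 - 2.27Q → Q* = 71.4141.
Between Q* and Q_m the wedge demand − SMC runs linearly from 0 to MEB(Q_m), so the loss is a triangle.
DWL = ½ × 20.3709 × 52.1493 = 531.1641.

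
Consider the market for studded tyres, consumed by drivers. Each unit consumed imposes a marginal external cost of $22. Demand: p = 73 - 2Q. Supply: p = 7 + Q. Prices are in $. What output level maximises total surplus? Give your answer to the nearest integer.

Social marginal benefit = demand − MEC = 51 - 2Q.
Set SMB = MC: 51 - 2Q = 7 + Q → Q* = 14.6667.

Q* = 15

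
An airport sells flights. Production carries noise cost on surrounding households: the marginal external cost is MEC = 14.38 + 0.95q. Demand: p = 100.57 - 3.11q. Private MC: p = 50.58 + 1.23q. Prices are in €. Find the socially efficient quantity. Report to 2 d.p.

Social marginal cost = private MC + MEC = 64.96 + 2.18q.
Set SMC = demand: 64.96 + 2.18q = 100.57 - 3.11q → q* = 6.7316.

q* = 6.73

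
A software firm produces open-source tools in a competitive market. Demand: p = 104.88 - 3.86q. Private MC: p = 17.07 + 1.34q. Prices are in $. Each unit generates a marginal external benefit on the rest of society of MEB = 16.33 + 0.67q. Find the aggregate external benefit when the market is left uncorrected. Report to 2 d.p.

$371.28

Market equilibrium (private): 17.07 + 1.34q = 104.88 - 3.86q → q_m = 16.8865.
Total external benefit = ∫₀^{q_m} (16.33 + 0.67q) dq = 16.33×16.8865 + ½×0.67×16.8865² = 371.2831.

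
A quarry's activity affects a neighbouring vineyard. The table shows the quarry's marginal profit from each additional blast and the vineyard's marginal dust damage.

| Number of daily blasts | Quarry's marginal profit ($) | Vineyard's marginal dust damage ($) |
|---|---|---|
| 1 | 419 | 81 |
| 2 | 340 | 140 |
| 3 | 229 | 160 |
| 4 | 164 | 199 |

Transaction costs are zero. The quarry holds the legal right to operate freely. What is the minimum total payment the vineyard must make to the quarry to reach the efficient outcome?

$164

Left alone the quarry would choose level 4 (marginal profit stays positive).
Efficient level: k* = 3 (marginal profit ≥ marginal dust damage through 3).
The vineyard must at least cover the quarry's forgone profit from cutting 4→3: 164 = 164.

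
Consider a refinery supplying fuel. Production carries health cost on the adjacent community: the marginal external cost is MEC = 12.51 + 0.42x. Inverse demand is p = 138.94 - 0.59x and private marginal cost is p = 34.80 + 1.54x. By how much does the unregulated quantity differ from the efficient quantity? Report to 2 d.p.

12.96 units

Market equilibrium (private): 34.80 + 1.54x = 138.94 - 0.59x → x_m = 48.8920.
Social marginal cost = private MC + MEC = 47.31 + 1.96x.
Set SMC = demand: 47.31 + 1.96x = 138.94 - 0.59x → x* = 35.9333.
Gap = |48.8920 − 35.9333| = 12.9587.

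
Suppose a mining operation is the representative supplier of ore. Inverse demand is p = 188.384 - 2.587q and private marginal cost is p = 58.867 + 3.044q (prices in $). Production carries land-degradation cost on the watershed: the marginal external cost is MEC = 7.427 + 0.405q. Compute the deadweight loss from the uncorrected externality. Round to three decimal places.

DWL = $23.219

Market equilibrium (private): 58.867 + 3.044q = 188.384 - 2.587q → q_m = 23.0007.
Social marginal cost = private MC + MEC = 66.294 + 3.449q.
Set SMC = demand: 66.294 + 3.449q = 188.384 - 2.587q → q* = 20.2270.
The loss is the area between SMC and demand from q* to q_m; with linear curves that's a triangle of height MEC(q_m).
DWL = ½ × 2.7737 × 16.7423 = 23.2191.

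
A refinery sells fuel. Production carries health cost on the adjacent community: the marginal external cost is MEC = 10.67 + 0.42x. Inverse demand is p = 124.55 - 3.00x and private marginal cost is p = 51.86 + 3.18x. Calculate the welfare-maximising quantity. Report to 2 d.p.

Social marginal cost = private MC + MEC = 62.53 + 3.60x.
Set SMC = demand: 62.53 + 3.60x = 124.55 - 3.00x → x* = 9.3970.

x* = 9.40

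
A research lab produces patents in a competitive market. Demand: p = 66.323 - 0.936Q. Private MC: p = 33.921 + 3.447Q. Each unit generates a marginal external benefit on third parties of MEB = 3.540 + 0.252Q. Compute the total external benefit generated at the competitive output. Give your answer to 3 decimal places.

Market equilibrium (private): 33.921 + 3.447Q = 66.323 - 0.936Q → Q_m = 7.3927.
Total external benefit = ∫₀^{Q_m} (3.540 + 0.252Q) dQ = 3.540×7.3927 + ½×0.252×7.3927² = 33.0563.

33.056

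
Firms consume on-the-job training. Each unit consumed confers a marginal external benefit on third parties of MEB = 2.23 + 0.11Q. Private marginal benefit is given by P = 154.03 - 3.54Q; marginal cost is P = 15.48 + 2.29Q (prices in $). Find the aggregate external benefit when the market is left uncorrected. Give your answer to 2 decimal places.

Market equilibrium (private): 15.48 + 2.29Q = 154.03 - 3.54Q → Q_m = 23.7650.
Total external benefit = ∫₀^{Q_m} (2.23 + 0.11Q) dQ = 2.23×23.7650 + ½×0.11×23.7650² = 84.0586.

$84.06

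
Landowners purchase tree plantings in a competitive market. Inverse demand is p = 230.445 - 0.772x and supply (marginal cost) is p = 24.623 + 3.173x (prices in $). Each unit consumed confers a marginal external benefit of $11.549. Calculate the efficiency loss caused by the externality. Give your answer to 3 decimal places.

DWL = $16.905

Market equilibrium (private): 24.623 + 3.173x = 230.445 - 0.772x → x_m = 52.1729.
Social marginal benefit = demand + MEB = 241.994 - 0.772x.
Set SMB = MC: 241.994 - 0.772x = 24.623 + 3.173x → x* = 55.1004.
The loss is the area between SMB and MC from x* to x_m; with linear curves that's a triangle of height MEB(x_m).
DWL = ½ × 2.9275 × 11.5490 = 16.9048.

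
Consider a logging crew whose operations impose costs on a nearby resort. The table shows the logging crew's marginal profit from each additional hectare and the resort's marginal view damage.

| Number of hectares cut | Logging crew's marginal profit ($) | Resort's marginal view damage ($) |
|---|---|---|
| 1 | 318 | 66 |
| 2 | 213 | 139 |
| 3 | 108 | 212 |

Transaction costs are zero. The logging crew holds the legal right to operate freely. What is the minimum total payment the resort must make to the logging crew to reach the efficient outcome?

$108

Left alone the logging crew would choose level 3 (marginal profit stays positive).
Efficient level: k* = 2 (marginal profit ≥ marginal view damage through 2).
The resort must at least cover the logging crew's forgone profit from cutting 3→2: 108 = 108.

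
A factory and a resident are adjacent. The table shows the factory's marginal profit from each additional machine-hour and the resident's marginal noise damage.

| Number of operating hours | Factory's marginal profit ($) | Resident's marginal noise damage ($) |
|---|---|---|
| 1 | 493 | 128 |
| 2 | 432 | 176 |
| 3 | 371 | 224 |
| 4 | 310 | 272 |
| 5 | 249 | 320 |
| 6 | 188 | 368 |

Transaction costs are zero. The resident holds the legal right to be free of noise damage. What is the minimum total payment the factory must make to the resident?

$800

Efficient level: marginal profit ≥ marginal noise damage through level 4, so k* = 4.
With the resident holding the right, the factory must at least compensate total damage at k*: 128 + 176 + 224 + 272 = 800.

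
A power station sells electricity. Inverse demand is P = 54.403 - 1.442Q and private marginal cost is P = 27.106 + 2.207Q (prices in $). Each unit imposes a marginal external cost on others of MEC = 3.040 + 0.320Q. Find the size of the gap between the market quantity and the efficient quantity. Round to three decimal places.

1.369 units

Market equilibrium (private): 27.106 + 2.207Q = 54.403 - 1.442Q → Q_m = 7.4807.
Social marginal cost = private MC + MEC = 30.146 + 2.527Q.
Set SMC = demand: 30.146 + 2.527Q = 54.403 - 1.442Q → Q* = 6.1116.
Gap = |7.4807 − 6.1116| = 1.3691.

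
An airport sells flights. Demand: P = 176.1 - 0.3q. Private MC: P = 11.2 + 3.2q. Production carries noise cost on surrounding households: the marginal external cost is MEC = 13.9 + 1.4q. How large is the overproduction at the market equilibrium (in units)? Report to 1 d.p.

16.3 units

Market equilibrium (private): 11.2 + 3.2q = 176.1 - 0.3q → q_m = 47.1143.
Social marginal cost = private MC + MEC = 25.1 + 4.6q.
Set SMC = demand: 25.1 + 4.6q = 176.1 - 0.3q → q* = 30.8163.
Gap = |47.1143 − 30.8163| = 16.2980.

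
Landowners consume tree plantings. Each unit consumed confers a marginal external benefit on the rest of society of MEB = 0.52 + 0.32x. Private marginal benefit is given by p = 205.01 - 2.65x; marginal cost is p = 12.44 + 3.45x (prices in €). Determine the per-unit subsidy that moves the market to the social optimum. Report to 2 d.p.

subsidy = €11.21 per unit

Social marginal benefit = demand + MEB = 205.53 - 2.33x.
Set SMB = MC: 205.53 - 2.33x = 12.44 + 3.45x → x* = 33.4066.
The Pigouvian subsidy equals MEB at x*: 0.52 + 0.32×33.4066 = 11.2101.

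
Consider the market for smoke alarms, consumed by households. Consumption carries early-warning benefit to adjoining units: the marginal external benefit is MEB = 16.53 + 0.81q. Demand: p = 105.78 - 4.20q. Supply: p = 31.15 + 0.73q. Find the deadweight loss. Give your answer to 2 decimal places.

DWL = 100.60

Market equilibrium (private): 31.15 + 0.73q = 105.78 - 4.20q → q_m = 15.1379.
Social marginal benefit = demand + MEB = 122.31 - 3.39q.
Set SMB = MC: 122.31 - 3.39q = 31.15 + 0.73q → q* = 22.1262.
The welfare-loss triangle has base |q_m − q*| and height MEB(q_m) (the vertical gap between SMB and MC is zero at q* and MEB at q_m).
DWL = ½ × 6.9883 × 28.7917 = 100.6025.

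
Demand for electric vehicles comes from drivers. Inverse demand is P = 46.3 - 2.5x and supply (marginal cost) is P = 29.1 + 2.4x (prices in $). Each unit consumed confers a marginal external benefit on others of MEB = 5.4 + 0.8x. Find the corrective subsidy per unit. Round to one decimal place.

Social marginal benefit = demand + MEB = 51.7 - 1.7x.
Set SMB = MC: 51.7 - 1.7x = 29.1 + 2.4x → x* = 5.5122.
The Pigouvian subsidy equals MEB at x*: 5.4 + 0.8×5.5122 = 9.8098.

subsidy = $9.8 per unit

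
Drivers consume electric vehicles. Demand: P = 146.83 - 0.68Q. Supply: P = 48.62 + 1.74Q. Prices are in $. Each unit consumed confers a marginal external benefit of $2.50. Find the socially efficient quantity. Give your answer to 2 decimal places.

Social marginal benefit = demand + MEB = 149.33 - 0.68Q.
Set SMB = MC: 149.33 - 0.68Q = 48.62 + 1.74Q → Q* = 41.6157.

Q* = 41.62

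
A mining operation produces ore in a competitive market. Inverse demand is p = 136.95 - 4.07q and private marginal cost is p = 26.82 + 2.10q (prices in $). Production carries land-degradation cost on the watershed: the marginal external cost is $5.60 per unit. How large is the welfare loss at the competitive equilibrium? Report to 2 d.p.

Market equilibrium (private): 26.82 + 2.10q = 136.95 - 4.07q → q_m = 17.8493.
Social marginal cost = private MC + MEC = 32.42 + 2.10q.
Set SMC = demand: 32.42 + 2.10q = 136.95 - 4.07q → q* = 16.9417.
Height of the DWL triangle at q_m is SMC(q_m) − demand(q_m) = MEC(q_m) = 5.6000.
DWL = ½ × 0.9076 × 5.6000 = 2.5413.

DWL = $2.54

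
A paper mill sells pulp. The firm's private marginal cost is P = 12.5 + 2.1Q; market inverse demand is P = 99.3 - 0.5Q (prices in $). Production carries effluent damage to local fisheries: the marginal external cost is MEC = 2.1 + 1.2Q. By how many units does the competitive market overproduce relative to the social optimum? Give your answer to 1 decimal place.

11.1 units

Market equilibrium (private): 12.5 + 2.1Q = 99.3 - 0.5Q → Q_m = 33.3846.
Social marginal cost = private MC + MEC = 14.6 + 3.3Q.
Set SMC = demand: 14.6 + 3.3Q = 99.3 - 0.5Q → Q* = 22.2895.
Gap = |33.3846 − 22.2895| = 11.0951.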